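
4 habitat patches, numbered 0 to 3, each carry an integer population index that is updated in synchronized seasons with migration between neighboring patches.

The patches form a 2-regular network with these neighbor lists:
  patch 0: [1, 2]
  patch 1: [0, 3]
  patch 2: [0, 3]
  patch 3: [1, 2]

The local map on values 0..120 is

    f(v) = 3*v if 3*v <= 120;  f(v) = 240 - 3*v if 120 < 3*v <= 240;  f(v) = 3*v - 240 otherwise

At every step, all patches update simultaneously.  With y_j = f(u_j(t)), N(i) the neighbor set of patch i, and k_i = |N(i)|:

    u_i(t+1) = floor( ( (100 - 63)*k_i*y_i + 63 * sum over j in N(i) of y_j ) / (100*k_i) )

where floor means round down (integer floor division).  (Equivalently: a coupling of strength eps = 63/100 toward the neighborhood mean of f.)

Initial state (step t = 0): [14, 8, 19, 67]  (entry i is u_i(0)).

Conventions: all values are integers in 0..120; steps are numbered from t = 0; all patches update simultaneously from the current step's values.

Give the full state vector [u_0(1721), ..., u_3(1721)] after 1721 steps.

Simulating step by step:
t=0: [14, 8, 19, 67]
t=1: [41, 34, 46, 39]
t=2: [107, 111, 111, 107]
t=3: [88, 85, 85, 88]
t=4: [18, 20, 20, 18]
t=5: [57, 56, 56, 57]
t=6: [70, 70, 70, 70]
t=7: [30, 30, 30, 30]
t=8: [90, 90, 90, 90]
t=9: [30, 30, 30, 30]

Answer: [30, 30, 30, 30]
Key observation: The state at step 7, [30, 30, 30, 30], reappears at step 9: the system is in a cycle of period 2 from step 7 on.  Therefore the state at step 1721 equals the state at step 7 + ((1721 - 7) mod 2) = 7, which is [30, 30, 30, 30].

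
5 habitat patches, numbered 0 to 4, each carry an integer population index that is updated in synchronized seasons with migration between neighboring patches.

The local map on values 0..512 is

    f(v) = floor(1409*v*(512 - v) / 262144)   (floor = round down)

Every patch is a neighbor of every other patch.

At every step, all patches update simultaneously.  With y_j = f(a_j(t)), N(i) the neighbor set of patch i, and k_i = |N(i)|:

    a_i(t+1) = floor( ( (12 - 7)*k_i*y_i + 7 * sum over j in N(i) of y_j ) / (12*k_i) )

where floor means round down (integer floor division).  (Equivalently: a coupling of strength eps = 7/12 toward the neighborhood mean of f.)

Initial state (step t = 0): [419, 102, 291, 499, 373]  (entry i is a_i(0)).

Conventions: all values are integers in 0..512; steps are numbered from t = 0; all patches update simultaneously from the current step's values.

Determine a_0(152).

Answer: a_0(152) = 326
Key observation: The state at step 11, [325, 325, 325, 325, 325], reappears at step 13: the system is in a cycle of period 2 from step 11 on.  Therefore the state at step 152 equals the state at step 11 + ((152 - 11) mod 2) = 12, which is [326, 326, 326, 326, 326].

Derivation:
t=0: [419, 102, 291, 499, 373]
t=1: [215, 219, 252, 168, 234]
t=2: [340, 340, 342, 331, 342]
t=3: [314, 314, 314, 316, 314]
t=4: [333, 333, 333, 333, 333]
t=5: [320, 320, 320, 320, 320]
t=6: [330, 330, 330, 330, 330]
t=7: [322, 322, 322, 322, 322]
t=8: [328, 328, 328, 328, 328]
t=9: [324, 324, 324, 324, 324]
t=10: [327, 327, 327, 327, 327]
t=11: [325, 325, 325, 325, 325]
t=12: [326, 326, 326, 326, 326]
t=13: [325, 325, 325, 325, 325]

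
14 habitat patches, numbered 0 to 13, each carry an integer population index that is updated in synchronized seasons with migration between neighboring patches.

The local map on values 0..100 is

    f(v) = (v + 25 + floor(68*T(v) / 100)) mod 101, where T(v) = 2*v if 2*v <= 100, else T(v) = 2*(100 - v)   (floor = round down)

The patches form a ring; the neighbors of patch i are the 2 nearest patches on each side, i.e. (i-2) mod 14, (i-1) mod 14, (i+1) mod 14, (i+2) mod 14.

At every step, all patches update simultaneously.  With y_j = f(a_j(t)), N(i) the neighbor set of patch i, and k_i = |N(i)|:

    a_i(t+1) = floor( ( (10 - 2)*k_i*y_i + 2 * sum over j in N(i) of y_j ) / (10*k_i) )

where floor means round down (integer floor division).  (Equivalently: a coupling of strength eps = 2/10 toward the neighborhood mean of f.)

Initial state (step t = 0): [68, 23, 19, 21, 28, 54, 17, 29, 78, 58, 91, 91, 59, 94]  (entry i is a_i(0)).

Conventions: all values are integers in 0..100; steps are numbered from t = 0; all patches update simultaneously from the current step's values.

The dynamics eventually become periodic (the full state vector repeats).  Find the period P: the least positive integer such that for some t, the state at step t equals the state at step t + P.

Answer: 4
Key observation: The state at step 23, [27, 27, 27, 27, 28, 28, 28, 28, 27, 27, 27, 27, 27, 27], reappears at step 27 — and no state repeats earlier — so the cycle the system enters has period 4.

Derivation:
t=0: [68, 23, 19, 21, 28, 54, 17, 29, 78, 58, 91, 91, 59, 94]
t=1: [38, 73, 69, 73, 85, 48, 64, 83, 36, 40, 28, 28, 36, 29]
t=2: [18, 35, 33, 33, 30, 36, 34, 28, 15, 25, 79, 83, 20, 81]
t=3: [59, 9, 9, 6, 76, 15, 15, 80, 58, 77, 37, 34, 65, 32]
t=4: [41, 47, 44, 40, 35, 56, 56, 34, 37, 29, 14, 12, 36, 86]
t=5: [20, 31, 25, 19, 10, 34, 34, 12, 18, 80, 54, 51, 14, 28]
t=6: [74, 94, 81, 66, 46, 11, 11, 47, 60, 34, 41, 43, 58, 86]
t=7: [32, 27, 30, 35, 33, 47, 47, 34, 35, 9, 21, 24, 36, 29]
t=8: [94, 85, 85, 15, 9, 29, 29, 9, 12, 45, 66, 75, 23, 88]
t=9: [29, 30, 31, 57, 50, 86, 86, 50, 52, 32, 38, 35, 69, 30]
t=10: [90, 92, 91, 44, 43, 30, 30, 43, 42, 85, 19, 16, 38, 87]
t=11: [26, 26, 26, 30, 32, 84, 84, 32, 29, 32, 61, 56, 19, 28]
t=12: [85, 86, 87, 91, 91, 39, 39, 92, 87, 93, 45, 46, 67, 86]
t=13: [29, 28, 28, 26, 25, 17, 17, 25, 27, 26, 30, 31, 34, 29]
t=14: [88, 90, 90, 85, 82, 67, 68, 82, 86, 87, 89, 92, 22, 88]
t=15: [30, 27, 27, 29, 30, 34, 34, 30, 29, 28, 29, 28, 66, 30]
t=16: [91, 88, 88, 88, 85, 17, 17, 85, 88, 91, 89, 88, 47, 91]
t=17: [27, 27, 28, 29, 32, 59, 59, 32, 29, 27, 27, 28, 32, 27]
t=18: [88, 88, 91, 90, 93, 46, 46, 92, 90, 89, 89, 91, 97, 88]
t=19: [27, 27, 27, 27, 26, 31, 31, 26, 27, 26, 26, 26, 25, 27]
t=20: [87, 88, 87, 88, 87, 96, 96, 87, 88, 86, 86, 86, 84, 87]
t=21: [28, 28, 28, 27, 27, 25, 25, 27, 27, 28, 28, 28, 28, 28]
t=22: [91, 90, 90, 88, 87, 84, 84, 87, 88, 90, 90, 91, 91, 91]
t=23: [27, 27, 27, 27, 28, 28, 28, 28, 27, 27, 27, 27, 27, 27]
t=24: [88, 88, 88, 88, 90, 90, 90, 90, 88, 88, 88, 88, 88, 88]
t=25: [28, 28, 27, 27, 27, 27, 27, 27, 27, 27, 28, 28, 28, 28]
t=26: [90, 90, 88, 88, 88, 88, 88, 88, 88, 88, 90, 90, 91, 91]
t=27: [27, 27, 27, 27, 28, 28, 28, 28, 27, 27, 27, 27, 27, 27]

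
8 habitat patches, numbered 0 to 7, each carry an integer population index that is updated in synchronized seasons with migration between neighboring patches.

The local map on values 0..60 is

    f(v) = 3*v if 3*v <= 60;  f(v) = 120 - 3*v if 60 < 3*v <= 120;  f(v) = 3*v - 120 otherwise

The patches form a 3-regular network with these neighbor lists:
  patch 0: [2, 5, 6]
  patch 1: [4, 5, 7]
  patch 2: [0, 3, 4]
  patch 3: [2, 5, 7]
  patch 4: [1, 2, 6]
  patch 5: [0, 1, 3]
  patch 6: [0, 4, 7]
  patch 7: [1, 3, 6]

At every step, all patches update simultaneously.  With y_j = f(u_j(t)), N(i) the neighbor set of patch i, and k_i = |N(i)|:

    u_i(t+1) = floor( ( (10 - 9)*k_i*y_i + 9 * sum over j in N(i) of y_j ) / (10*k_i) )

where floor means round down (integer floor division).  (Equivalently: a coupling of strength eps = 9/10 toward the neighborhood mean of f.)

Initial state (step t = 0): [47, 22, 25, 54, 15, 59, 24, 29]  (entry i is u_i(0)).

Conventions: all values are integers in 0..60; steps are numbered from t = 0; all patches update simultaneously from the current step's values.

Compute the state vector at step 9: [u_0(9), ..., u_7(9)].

Simulating step by step:
t=0: [47, 22, 25, 54, 15, 59, 24, 29]
t=1: [47, 45, 36, 44, 48, 40, 34, 46]
t=2: [11, 14, 18, 10, 15, 14, 20, 15]
t=3: [50, 43, 37, 45, 51, 35, 42, 44]
t=4: [12, 18, 24, 12, 10, 17, 23, 10]
t=5: [48, 38, 35, 42, 48, 42, 33, 45]
t=6: [15, 14, 17, 11, 15, 11, 21, 11]
t=7: [46, 37, 42, 38, 49, 39, 42, 42]
t=8: [6, 11, 15, 5, 9, 10, 15, 6]
t=9: [37, 25, 22, 29, 39, 22, 23, 29]

Answer: [37, 25, 22, 29, 39, 22, 23, 29]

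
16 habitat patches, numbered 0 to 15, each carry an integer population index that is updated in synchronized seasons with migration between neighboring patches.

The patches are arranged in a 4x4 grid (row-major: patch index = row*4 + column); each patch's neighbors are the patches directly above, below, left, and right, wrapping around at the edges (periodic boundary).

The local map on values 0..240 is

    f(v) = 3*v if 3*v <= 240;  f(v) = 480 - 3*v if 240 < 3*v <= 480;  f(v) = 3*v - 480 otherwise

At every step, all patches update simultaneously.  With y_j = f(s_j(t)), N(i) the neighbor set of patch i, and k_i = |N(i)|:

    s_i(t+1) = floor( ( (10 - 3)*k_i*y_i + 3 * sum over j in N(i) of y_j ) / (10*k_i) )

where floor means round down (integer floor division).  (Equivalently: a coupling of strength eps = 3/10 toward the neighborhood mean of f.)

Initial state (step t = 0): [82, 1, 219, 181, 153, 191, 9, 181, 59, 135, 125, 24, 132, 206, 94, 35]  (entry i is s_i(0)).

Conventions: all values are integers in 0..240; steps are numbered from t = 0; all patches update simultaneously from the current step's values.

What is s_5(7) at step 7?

Answer: s_5(7) = 119

Derivation:
t=0: [82, 1, 219, 181, 153, 191, 9, 181, 59, 135, 125, 24, 132, 206, 94, 35]
t=1: [176, 50, 145, 87, 57, 74, 51, 57, 142, 90, 101, 84, 107, 123, 177, 104]
t=2: [86, 136, 74, 185, 156, 206, 153, 177, 95, 189, 172, 202, 139, 120, 73, 166]
t=3: [172, 103, 184, 90, 53, 111, 48, 53, 158, 97, 59, 110, 85, 117, 183, 48]
t=4: [82, 148, 94, 177, 137, 152, 142, 161, 58, 166, 165, 141, 181, 139, 87, 149]
t=5: [180, 64, 165, 70, 80, 30, 55, 19, 137, 33, 36, 56, 81, 69, 176, 52]
t=6: [107, 162, 56, 168, 188, 115, 135, 98, 104, 104, 111, 146, 202, 188, 70, 158]
t=7: [129, 45, 141, 55, 107, 119, 100, 147, 149, 157, 140, 67, 119, 97, 177, 34]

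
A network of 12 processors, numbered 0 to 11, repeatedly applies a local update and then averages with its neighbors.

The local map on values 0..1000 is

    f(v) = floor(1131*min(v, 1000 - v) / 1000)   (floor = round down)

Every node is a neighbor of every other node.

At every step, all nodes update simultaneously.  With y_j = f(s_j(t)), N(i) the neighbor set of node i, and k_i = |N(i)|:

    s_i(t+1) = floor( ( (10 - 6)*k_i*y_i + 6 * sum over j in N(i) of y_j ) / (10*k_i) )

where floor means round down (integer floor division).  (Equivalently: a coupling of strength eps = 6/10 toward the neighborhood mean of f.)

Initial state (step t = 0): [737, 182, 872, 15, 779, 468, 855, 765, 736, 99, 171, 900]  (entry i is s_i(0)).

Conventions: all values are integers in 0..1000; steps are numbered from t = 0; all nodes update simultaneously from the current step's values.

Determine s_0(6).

Answer: s_0(6) = 391

Derivation:
t=0: [737, 182, 872, 15, 779, 468, 855, 765, 736, 99, 171, 900]
t=1: [243, 211, 190, 146, 226, 323, 197, 232, 243, 179, 207, 179]
t=2: [253, 240, 232, 215, 246, 284, 235, 249, 253, 228, 239, 228]
t=3: [277, 272, 269, 262, 274, 289, 270, 275, 277, 267, 272, 267]
t=4: [309, 307, 306, 303, 308, 314, 306, 308, 309, 305, 307, 305]
t=5: [347, 347, 346, 345, 347, 349, 346, 347, 347, 346, 347, 346]
t=6: [391, 391, 391, 391, 391, 392, 391, 391, 391, 391, 391, 391]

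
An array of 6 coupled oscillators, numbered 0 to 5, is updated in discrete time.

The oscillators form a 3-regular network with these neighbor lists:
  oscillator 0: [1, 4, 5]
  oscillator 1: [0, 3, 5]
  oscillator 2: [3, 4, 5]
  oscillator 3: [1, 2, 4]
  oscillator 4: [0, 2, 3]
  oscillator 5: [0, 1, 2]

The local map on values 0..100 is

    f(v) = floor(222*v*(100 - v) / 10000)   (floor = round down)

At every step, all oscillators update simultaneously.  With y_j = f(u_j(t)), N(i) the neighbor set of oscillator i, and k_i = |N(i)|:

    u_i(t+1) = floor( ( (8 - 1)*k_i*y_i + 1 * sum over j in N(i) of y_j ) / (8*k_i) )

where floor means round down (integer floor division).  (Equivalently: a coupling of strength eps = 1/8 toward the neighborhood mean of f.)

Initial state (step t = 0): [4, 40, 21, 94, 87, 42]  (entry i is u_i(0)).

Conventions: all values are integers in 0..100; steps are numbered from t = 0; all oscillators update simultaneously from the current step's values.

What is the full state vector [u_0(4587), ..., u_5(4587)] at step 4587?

Simulating step by step:
t=0: [4, 40, 21, 94, 87, 42]
t=1: [12, 49, 35, 15, 24, 51]
t=2: [26, 52, 48, 30, 39, 53]
t=3: [43, 54, 54, 47, 51, 54]
t=4: [54, 54, 55, 55, 54, 54]
t=5: [55, 54, 54, 54, 54, 54]
t=6: [54, 54, 55, 55, 54, 54]

Answer: [55, 54, 54, 54, 54, 54]
Key observation: The state at step 4, [54, 54, 55, 55, 54, 54], reappears at step 6: the system is in a cycle of period 2 from step 4 on.  Therefore the state at step 4587 equals the state at step 4 + ((4587 - 4) mod 2) = 5, which is [55, 54, 54, 54, 54, 54].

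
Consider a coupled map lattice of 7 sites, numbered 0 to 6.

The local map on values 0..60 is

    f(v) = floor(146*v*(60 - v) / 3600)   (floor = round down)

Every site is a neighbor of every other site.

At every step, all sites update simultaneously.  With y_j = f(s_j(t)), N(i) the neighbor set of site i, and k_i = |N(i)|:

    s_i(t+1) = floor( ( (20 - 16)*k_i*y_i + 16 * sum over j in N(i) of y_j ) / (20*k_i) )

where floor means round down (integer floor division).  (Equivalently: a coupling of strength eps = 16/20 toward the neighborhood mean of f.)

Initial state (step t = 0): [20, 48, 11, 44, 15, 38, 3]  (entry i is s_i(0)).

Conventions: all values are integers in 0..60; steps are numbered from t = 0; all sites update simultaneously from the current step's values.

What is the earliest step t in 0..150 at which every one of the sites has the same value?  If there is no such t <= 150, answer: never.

Simulating step by step:
t=0: [20, 48, 11, 44, 15, 38, 3]  (not all equal)
t=1: [24, 24, 24, 24, 24, 24, 23]  (not all equal)
t=2: [34, 34, 34, 34, 34, 34, 34]  (all equal)

Answer: 2
Key observation: Synchronization is absorbing here: once all sites are equal they stay equal, and step 2 is the first all-equal step.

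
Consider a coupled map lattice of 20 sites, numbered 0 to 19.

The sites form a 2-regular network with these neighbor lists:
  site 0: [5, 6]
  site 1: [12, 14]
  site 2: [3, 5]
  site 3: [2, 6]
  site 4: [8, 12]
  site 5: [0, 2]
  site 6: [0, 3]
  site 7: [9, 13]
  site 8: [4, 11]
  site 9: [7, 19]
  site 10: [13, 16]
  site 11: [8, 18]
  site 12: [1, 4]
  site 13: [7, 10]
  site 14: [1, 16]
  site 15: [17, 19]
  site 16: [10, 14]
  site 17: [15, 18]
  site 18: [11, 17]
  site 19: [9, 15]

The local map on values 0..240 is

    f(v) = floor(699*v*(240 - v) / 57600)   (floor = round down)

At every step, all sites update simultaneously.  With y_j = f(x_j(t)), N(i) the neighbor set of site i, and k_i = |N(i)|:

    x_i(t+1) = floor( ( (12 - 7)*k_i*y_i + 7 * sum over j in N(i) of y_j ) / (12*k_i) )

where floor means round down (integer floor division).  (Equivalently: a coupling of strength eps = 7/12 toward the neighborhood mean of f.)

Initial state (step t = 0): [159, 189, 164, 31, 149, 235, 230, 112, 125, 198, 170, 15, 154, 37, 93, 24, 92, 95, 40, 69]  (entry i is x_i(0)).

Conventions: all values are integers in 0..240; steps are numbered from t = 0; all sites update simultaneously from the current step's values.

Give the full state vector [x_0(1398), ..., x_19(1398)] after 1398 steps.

Simulating step by step:
t=0: [159, 189, 164, 31, 149, 235, 230, 112, 125, 198, 170, 15, 154, 37, 93, 24, 92, 95, 40, 69]
t=1: [76, 143, 89, 84, 165, 95, 79, 127, 132, 133, 134, 95, 148, 130, 150, 116, 158, 115, 100, 106]
t=2: [156, 165, 163, 158, 161, 161, 154, 173, 164, 172, 167, 169, 161, 173, 162, 173, 163, 172, 169, 172]
t=3: [157, 152, 154, 156, 153, 154, 158, 140, 150, 140, 146, 146, 152, 142, 151, 140, 150, 141, 143, 140]
t=4: [158, 162, 159, 158, 161, 159, 157, 168, 163, 169, 165, 165, 161, 167, 162, 169, 163, 168, 167, 169]
t=5: [157, 153, 156, 157, 153, 156, 157, 146, 152, 145, 149, 149, 153, 147, 152, 145, 151, 146, 147, 145]
t=6: [158, 161, 158, 158, 161, 158, 158, 166, 162, 166, 164, 163, 161, 165, 162, 166, 163, 166, 165, 167]
t=7: [157, 153, 157, 157, 153, 157, 157, 149, 153, 148, 151, 151, 154, 150, 153, 148, 152, 149, 150, 148]
t=8: [158, 160, 158, 158, 160, 158, 158, 164, 161, 164, 162, 162, 160, 163, 161, 164, 162, 164, 163, 165]
t=9: [157, 154, 157, 157, 154, 157, 157, 151, 154, 150, 152, 153, 155, 152, 154, 150, 153, 151, 152, 150]
t=10: [158, 159, 158, 158, 159, 158, 158, 162, 160, 163, 161, 161, 159, 162, 160, 163, 161, 162, 162, 163]
t=11: [157, 155, 157, 157, 155, 157, 157, 152, 155, 152, 153, 154, 156, 153, 155, 152, 154, 152, 153, 152]
t=12: [158, 159, 158, 158, 159, 158, 158, 161, 159, 162, 160, 160, 159, 161, 159, 162, 160, 161, 161, 162]
t=13: [157, 156, 157, 157, 156, 157, 157, 153, 155, 153, 154, 155, 156, 154, 155, 153, 155, 153, 154, 153]
t=14: [158, 159, 158, 158, 159, 158, 158, 160, 159, 161, 159, 159, 159, 160, 159, 161, 159, 160, 160, 161]
t=15: [157, 156, 157, 157, 156, 157, 157, 154, 156, 154, 155, 155, 156, 155, 156, 154, 156, 154, 155, 154]
t=16: [158, 159, 158, 158, 159, 158, 158, 159, 159, 160, 159, 159, 159, 159, 159, 160, 159, 159, 159, 160]
t=17: [157, 156, 157, 157, 156, 157, 157, 155, 156, 155, 156, 156, 156, 156, 156, 155, 156, 155, 156, 155]
t=18: [158, 159, 158, 158, 159, 158, 158, 159, 159, 159, 159, 159, 159, 159, 159, 159, 159, 159, 159, 159]
t=19: [157, 156, 157, 157, 156, 157, 157, 156, 156, 156, 156, 156, 156, 156, 156, 156, 156, 156, 156, 156]
t=20: [158, 159, 158, 158, 159, 158, 158, 159, 159, 159, 159, 159, 159, 159, 159, 159, 159, 159, 159, 159]

Answer: [158, 159, 158, 158, 159, 158, 158, 159, 159, 159, 159, 159, 159, 159, 159, 159, 159, 159, 159, 159]
Key observation: The state at step 18, [158, 159, 158, 158, 159, 158, 158, 159, 159, 159, 159, 159, 159, 159, 159, 159, 159, 159, 159, 159], reappears at step 20: the system is in a cycle of period 2 from step 18 on.  Therefore the state at step 1398 equals the state at step 18 + ((1398 - 18) mod 2) = 18, which is [158, 159, 158, 158, 159, 158, 158, 159, 159, 159, 159, 159, 159, 159, 159, 159, 159, 159, 159, 159].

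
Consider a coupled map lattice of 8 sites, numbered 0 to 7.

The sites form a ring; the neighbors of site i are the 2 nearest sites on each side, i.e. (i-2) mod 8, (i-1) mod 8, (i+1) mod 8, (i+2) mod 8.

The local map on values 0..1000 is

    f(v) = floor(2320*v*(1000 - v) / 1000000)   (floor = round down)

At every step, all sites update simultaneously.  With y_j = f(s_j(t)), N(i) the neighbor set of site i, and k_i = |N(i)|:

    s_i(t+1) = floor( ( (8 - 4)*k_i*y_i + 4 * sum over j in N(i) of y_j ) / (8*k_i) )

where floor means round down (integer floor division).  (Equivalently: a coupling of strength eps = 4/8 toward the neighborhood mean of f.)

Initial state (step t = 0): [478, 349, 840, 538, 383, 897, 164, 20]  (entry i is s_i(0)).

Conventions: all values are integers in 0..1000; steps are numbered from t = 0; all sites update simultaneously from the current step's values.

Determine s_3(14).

Answer: s_3(14) = 568

Derivation:
t=0: [478, 349, 840, 538, 383, 897, 164, 20]
t=1: [439, 452, 434, 488, 451, 292, 332, 227]
t=2: [543, 552, 571, 564, 554, 498, 510, 470]
t=3: [574, 572, 570, 571, 573, 576, 577, 576]
t=4: [566, 567, 567, 567, 567, 566, 566, 566]
t=5: [569, 569, 569, 569, 569, 569, 569, 569]
t=6: [568, 568, 568, 568, 568, 568, 568, 568]
t=7: [569, 569, 569, 569, 569, 569, 569, 569]
t=8: [568, 568, 568, 568, 568, 568, 568, 568]
t=9: [569, 569, 569, 569, 569, 569, 569, 569]
t=10: [568, 568, 568, 568, 568, 568, 568, 568]
t=11: [569, 569, 569, 569, 569, 569, 569, 569]
t=12: [568, 568, 568, 568, 568, 568, 568, 568]
t=13: [569, 569, 569, 569, 569, 569, 569, 569]
t=14: [568, 568, 568, 568, 568, 568, 568, 568]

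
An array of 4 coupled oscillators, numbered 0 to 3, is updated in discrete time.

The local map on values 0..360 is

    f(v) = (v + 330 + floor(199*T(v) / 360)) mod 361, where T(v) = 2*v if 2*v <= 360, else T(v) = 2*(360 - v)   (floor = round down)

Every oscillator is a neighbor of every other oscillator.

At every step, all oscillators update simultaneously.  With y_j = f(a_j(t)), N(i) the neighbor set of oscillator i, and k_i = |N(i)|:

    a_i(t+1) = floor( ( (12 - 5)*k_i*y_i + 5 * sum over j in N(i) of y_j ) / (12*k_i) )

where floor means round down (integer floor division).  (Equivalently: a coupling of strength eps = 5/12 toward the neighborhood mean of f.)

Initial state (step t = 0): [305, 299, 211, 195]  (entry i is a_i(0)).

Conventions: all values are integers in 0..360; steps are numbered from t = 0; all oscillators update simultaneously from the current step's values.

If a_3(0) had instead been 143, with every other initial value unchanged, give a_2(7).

Simulating step by step:
t=0: [305, 299, 211, 143]
t=1: [326, 327, 331, 298]
t=2: [332, 332, 332, 333]
t=3: [331, 331, 331, 331]
t=4: [332, 332, 332, 332]
t=5: [331, 331, 331, 331]
t=6: [332, 332, 332, 332]
t=7: [331, 331, 331, 331]

Answer: a_2(7) = 331
Key observation: This trace re-runs the system from the modified initial state.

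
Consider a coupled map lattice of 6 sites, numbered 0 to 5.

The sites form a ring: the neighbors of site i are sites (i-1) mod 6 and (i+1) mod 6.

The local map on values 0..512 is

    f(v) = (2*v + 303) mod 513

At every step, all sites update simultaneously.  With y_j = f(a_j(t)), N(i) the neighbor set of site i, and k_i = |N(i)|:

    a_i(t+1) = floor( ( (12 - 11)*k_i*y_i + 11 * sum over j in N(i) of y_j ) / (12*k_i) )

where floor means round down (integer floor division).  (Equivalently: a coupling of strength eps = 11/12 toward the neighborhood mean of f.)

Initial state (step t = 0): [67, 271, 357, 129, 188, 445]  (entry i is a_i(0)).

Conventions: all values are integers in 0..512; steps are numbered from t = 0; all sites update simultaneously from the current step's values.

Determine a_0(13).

Simulating step by step:
t=0: [67, 271, 357, 129, 188, 445]
t=1: [265, 458, 216, 311, 112, 290]
t=2: [284, 264, 295, 142, 359, 183]
t=3: [247, 364, 211, 413, 147, 409]
t=4: [69, 227, 67, 144, 97, 176]
t=5: [213, 422, 184, 434, 142, 441]
t=6: [146, 181, 135, 118, 145, 146]
t=7: [114, 77, 86, 66, 56, 81]
t=8: [424, 264, 448, 444, 447, 237]
t=9: [277, 163, 235, 171, 210, 157]
t=10: [129, 286, 135, 226, 125, 262]
t=11: [313, 79, 281, 66, 258, 66]
t=12: [445, 390, 440, 337, 424, 367]
t=13: [45, 153, 251, 167, 228, 134]

Answer: a_0(13) = 45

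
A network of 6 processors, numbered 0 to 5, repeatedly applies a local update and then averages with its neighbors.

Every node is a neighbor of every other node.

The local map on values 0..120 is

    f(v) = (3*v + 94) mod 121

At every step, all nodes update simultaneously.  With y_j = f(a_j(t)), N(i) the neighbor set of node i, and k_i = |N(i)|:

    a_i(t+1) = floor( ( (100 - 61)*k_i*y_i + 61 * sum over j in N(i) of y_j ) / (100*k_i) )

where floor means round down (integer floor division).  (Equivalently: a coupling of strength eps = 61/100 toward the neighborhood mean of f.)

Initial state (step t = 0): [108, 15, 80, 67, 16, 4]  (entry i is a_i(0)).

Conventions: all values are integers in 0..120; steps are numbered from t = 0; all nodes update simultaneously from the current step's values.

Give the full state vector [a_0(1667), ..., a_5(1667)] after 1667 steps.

Simulating step by step:
t=0: [108, 15, 80, 67, 16, 4]
t=1: [56, 46, 66, 56, 47, 70]
t=2: [51, 75, 59, 51, 76, 62]
t=3: [29, 49, 36, 29, 49, 38]
t=4: [80, 96, 86, 80, 96, 87]
t=5: [78, 59, 83, 78, 59, 84]
t=6: [76, 60, 80, 76, 60, 80]
t=7: [71, 58, 74, 71, 58, 74]
t=8: [57, 47, 60, 57, 47, 60]
t=9: [47, 71, 49, 47, 71, 49]
t=10: [103, 90, 105, 103, 90, 105]
t=11: [31, 21, 33, 31, 21, 33]
t=12: [60, 52, 61, 60, 52, 61]
t=13: [26, 20, 27, 26, 20, 27]
t=14: [47, 42, 48, 47, 42, 48]
t=15: [111, 107, 111, 111, 107, 111]
t=16: [61, 57, 61, 61, 57, 61]
t=17: [32, 28, 32, 32, 28, 32]
t=18: [66, 62, 66, 66, 62, 66]
t=19: [47, 43, 47, 47, 43, 47]
t=20: [111, 107, 111, 111, 107, 111]

Answer: [32, 28, 32, 32, 28, 32]
Key observation: The state at step 15, [111, 107, 111, 111, 107, 111], reappears at step 20: the system is in a cycle of period 5 from step 15 on.  Therefore the state at step 1667 equals the state at step 15 + ((1667 - 15) mod 5) = 17, which is [32, 28, 32, 32, 28, 32].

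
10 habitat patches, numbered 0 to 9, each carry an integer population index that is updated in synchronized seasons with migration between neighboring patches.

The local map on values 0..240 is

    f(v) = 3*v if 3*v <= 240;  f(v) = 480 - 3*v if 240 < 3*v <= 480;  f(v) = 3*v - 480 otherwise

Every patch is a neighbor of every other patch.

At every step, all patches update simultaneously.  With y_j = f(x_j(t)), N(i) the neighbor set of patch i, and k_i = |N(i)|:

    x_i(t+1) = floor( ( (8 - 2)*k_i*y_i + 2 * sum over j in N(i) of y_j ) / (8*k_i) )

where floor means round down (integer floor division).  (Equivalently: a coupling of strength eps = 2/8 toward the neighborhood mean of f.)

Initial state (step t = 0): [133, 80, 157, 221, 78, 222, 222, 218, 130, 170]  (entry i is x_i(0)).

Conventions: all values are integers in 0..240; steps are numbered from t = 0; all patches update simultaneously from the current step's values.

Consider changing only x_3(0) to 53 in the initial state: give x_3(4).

Simulating step by step:
t=0: [133, 80, 157, 53, 78, 222, 222, 218, 130, 170]
t=1: [97, 211, 45, 153, 207, 172, 172, 164, 103, 60]
t=2: [166, 140, 127, 45, 131, 55, 55, 38, 153, 159]
t=3: [37, 67, 95, 121, 86, 143, 143, 106, 39, 26]
t=4: [116, 181, 177, 120, 196, 73, 73, 153, 120, 92]

Answer: x_3(4) = 120
Key observation: This trace re-runs the system from the modified initial state.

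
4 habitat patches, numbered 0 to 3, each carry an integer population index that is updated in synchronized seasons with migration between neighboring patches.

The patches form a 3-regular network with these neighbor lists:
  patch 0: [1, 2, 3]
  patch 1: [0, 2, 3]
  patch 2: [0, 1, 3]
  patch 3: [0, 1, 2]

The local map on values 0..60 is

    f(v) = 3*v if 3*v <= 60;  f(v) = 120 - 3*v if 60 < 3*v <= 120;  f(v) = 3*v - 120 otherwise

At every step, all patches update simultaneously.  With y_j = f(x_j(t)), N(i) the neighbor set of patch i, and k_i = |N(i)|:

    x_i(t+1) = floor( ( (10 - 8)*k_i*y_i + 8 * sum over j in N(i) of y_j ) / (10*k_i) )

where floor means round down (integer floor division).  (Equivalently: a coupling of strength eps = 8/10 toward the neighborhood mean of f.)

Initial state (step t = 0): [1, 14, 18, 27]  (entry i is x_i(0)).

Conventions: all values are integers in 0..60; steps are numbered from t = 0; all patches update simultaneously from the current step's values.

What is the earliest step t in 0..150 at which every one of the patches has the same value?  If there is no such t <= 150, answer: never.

Simulating step by step:
t=0: [1, 14, 18, 27]  (not all equal)
t=1: [36, 34, 33, 34]  (not all equal)
t=2: [17, 17, 17, 17]  (all equal)

Answer: 2
Key observation: Synchronization is absorbing here: once all patches are equal they stay equal, and step 2 is the first all-equal step.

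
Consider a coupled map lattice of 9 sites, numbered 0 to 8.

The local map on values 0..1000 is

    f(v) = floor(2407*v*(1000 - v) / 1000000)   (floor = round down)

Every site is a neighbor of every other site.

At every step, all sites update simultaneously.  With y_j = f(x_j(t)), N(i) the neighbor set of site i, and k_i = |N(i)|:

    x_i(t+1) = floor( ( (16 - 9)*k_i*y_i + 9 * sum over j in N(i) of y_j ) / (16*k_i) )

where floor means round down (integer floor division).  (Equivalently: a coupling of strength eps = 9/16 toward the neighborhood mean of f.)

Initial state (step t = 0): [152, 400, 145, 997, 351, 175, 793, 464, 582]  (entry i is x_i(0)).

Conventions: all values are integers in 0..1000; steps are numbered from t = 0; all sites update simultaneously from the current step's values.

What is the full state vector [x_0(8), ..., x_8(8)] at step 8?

Simulating step by step:
t=0: [152, 400, 145, 997, 351, 175, 793, 464, 582]
t=1: [371, 469, 367, 260, 458, 385, 402, 477, 472]
t=2: [566, 580, 565, 530, 579, 569, 572, 580, 580]
t=3: [589, 588, 589, 592, 588, 589, 589, 588, 588]
t=4: [582, 582, 582, 581, 582, 582, 582, 582, 582]
t=5: [585, 585, 585, 585, 585, 585, 585, 585, 585]
t=6: [584, 584, 584, 584, 584, 584, 584, 584, 584]
t=7: [584, 584, 584, 584, 584, 584, 584, 584, 584]
t=8: [584, 584, 584, 584, 584, 584, 584, 584, 584]

Answer: [584, 584, 584, 584, 584, 584, 584, 584, 584]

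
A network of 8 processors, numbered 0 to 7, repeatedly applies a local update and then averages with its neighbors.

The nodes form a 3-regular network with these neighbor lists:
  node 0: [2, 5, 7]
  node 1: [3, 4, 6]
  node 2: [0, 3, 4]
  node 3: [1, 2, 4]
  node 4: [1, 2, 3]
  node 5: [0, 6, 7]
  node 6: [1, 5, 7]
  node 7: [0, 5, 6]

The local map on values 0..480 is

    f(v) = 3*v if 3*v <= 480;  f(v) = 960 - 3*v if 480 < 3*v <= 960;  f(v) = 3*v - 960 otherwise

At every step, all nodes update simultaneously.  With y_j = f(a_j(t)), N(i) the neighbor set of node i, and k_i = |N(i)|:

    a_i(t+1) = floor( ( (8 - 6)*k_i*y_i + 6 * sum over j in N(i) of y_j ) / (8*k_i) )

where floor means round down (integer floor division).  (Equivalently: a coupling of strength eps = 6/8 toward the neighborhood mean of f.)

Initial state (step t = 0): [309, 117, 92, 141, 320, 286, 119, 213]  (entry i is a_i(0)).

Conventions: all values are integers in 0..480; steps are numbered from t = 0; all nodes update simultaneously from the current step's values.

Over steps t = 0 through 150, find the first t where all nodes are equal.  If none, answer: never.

Simulating step by step:
t=0: [309, 117, 92, 141, 320, 286, 119, 213]  (not all equal)
t=1: [183, 282, 183, 262, 262, 203, 282, 203]  (not all equal)
t=2: [381, 144, 292, 218, 218, 306, 232, 306]  (not all equal)
t=3: [87, 327, 219, 282, 282, 132, 195, 132]  (not all equal)
t=4: [339, 156, 198, 138, 138, 357, 297, 357]  (not all equal)
t=5: [161, 341, 312, 415, 415, 87, 189, 87]  (not all equal)
t=6: [255, 256, 267, 164, 164, 348, 244, 348]  (not all equal)
t=7: [130, 339, 322, 321, 321, 147, 147, 147]  (not all equal)
t=8: [319, 126, 100, 17, 17, 428, 345, 428]  (not all equal)
t=9: [237, 138, 101, 195, 195, 181, 275, 181]  (not all equal)
t=10: [346, 324, 325, 366, 366, 304, 345, 304]  (not all equal)
t=11: [47, 90, 92, 75, 75, 62, 45, 62]  (not all equal)
t=12: [197, 213, 216, 249, 249, 162, 194, 162]  (not all equal)
t=13: [407, 281, 276, 264, 264, 423, 411, 423]  (not all equal)
t=14: [252, 181, 182, 146, 146, 288, 252, 288]  (not all equal)
t=15: [202, 374, 373, 426, 426, 150, 203, 150]  (not all equal)
t=16: [353, 287, 287, 239, 239, 401, 353, 401]  (not all equal)
t=17: [171, 171, 171, 171, 171, 171, 171, 171]  (all equal)

Answer: 17
Key observation: Synchronization is absorbing here: once all nodes are equal they stay equal, and step 17 is the first all-equal step.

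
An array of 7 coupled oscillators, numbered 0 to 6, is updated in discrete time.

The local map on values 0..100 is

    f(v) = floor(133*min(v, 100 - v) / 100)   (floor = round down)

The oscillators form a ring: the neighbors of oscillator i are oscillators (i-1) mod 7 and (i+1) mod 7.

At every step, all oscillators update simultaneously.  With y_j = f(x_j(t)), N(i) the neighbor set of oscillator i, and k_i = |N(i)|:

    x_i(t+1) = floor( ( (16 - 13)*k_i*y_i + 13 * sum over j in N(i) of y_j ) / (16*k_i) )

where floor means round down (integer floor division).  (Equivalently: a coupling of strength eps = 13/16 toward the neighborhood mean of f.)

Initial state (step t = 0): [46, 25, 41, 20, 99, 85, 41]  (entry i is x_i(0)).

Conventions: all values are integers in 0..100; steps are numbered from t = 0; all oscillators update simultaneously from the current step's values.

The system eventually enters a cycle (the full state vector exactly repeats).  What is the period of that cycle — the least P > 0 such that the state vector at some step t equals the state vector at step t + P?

Answer: 4
Key observation: The state at step 10, [65, 65, 65, 65, 65, 65, 65], reappears at step 14 — and no state repeats earlier — so the cycle the system enters has period 4.

Derivation:
t=0: [46, 25, 41, 20, 99, 85, 41]
t=1: [46, 52, 34, 27, 18, 25, 42]
t=2: [59, 54, 48, 34, 31, 37, 48]
t=3: [60, 58, 54, 50, 45, 51, 53]
t=4: [57, 56, 60, 61, 64, 61, 59]
t=5: [56, 55, 54, 50, 50, 50, 54]
t=6: [59, 59, 62, 63, 66, 63, 61]
t=7: [52, 52, 51, 47, 48, 48, 51]
t=8: [63, 63, 62, 63, 62, 63, 63]
t=9: [49, 49, 49, 49, 49, 49, 49]
t=10: [65, 65, 65, 65, 65, 65, 65]
t=11: [46, 46, 46, 46, 46, 46, 46]
t=12: [61, 61, 61, 61, 61, 61, 61]
t=13: [51, 51, 51, 51, 51, 51, 51]
t=14: [65, 65, 65, 65, 65, 65, 65]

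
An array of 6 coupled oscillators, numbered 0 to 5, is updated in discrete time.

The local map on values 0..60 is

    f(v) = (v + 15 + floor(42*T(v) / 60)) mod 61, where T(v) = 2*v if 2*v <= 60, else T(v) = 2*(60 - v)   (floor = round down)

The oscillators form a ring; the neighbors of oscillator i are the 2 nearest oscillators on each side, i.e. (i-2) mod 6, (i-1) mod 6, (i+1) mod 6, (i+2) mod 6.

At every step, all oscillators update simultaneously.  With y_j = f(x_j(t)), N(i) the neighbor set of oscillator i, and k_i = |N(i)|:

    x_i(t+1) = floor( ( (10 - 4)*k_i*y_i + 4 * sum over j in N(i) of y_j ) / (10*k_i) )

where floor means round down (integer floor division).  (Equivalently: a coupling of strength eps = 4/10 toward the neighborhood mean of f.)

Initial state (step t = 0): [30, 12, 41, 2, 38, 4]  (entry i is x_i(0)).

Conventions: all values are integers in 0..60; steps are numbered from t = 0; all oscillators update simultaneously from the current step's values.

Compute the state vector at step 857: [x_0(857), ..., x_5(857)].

Answer: [11, 11, 11, 11, 11, 11]
Key observation: The state at step 16, [24, 24, 24, 24, 24, 24], reappears at step 21: the system is in a cycle of period 5 from step 16 on.  Therefore the state at step 857 equals the state at step 16 + ((857 - 16) mod 5) = 17, which is [11, 11, 11, 11, 11, 11].

Derivation:
t=0: [30, 12, 41, 2, 38, 4]
t=1: [26, 34, 23, 22, 22, 25]
t=2: [14, 18, 10, 8, 8, 13]
t=3: [46, 51, 40, 38, 37, 45]
t=4: [19, 18, 21, 21, 22, 20]
t=5: [43, 41, 15, 9, 10, 14]
t=6: [27, 28, 42, 37, 38, 40]
t=7: [19, 21, 21, 22, 21, 21]
t=8: [37, 9, 9, 5, 9, 9]
t=9: [28, 33, 33, 30, 33, 33]
t=10: [22, 23, 23, 25, 23, 23]
t=11: [7, 9, 9, 12, 9, 9]
t=12: [33, 36, 36, 40, 36, 36]
t=13: [23, 23, 23, 22, 23, 23]
t=14: [9, 8, 8, 7, 8, 8]
t=15: [35, 33, 33, 32, 33, 33]
t=16: [24, 24, 24, 24, 24, 24]
t=17: [11, 11, 11, 11, 11, 11]
t=18: [41, 41, 41, 41, 41, 41]
t=19: [21, 21, 21, 21, 21, 21]
t=20: [4, 4, 4, 4, 4, 4]
t=21: [24, 24, 24, 24, 24, 24]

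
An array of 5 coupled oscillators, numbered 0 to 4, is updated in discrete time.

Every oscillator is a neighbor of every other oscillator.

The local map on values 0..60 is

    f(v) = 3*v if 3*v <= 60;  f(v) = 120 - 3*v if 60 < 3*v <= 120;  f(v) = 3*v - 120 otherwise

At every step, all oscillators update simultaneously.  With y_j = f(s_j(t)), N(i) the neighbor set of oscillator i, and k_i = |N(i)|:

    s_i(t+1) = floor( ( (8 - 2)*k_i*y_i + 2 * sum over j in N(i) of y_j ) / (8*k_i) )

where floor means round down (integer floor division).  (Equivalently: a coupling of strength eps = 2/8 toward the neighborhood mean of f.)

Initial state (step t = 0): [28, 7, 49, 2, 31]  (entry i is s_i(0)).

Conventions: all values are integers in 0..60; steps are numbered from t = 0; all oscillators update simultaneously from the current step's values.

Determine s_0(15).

Simulating step by step:
t=0: [28, 7, 49, 2, 31]
t=1: [32, 21, 25, 11, 25]
t=2: [29, 51, 43, 35, 43]
t=3: [28, 28, 12, 16, 12]
t=4: [36, 36, 36, 45, 36]
t=5: [12, 12, 12, 14, 12]
t=6: [36, 36, 36, 40, 36]
t=7: [11, 11, 11, 3, 11]
t=8: [31, 31, 31, 15, 31]
t=9: [28, 28, 28, 40, 28]
t=10: [33, 33, 33, 9, 33]
t=11: [21, 21, 21, 25, 21]
t=12: [56, 56, 56, 48, 56]
t=13: [46, 46, 46, 30, 46]
t=14: [18, 18, 18, 27, 18]
t=15: [53, 53, 53, 42, 53]

Answer: s_0(15) = 53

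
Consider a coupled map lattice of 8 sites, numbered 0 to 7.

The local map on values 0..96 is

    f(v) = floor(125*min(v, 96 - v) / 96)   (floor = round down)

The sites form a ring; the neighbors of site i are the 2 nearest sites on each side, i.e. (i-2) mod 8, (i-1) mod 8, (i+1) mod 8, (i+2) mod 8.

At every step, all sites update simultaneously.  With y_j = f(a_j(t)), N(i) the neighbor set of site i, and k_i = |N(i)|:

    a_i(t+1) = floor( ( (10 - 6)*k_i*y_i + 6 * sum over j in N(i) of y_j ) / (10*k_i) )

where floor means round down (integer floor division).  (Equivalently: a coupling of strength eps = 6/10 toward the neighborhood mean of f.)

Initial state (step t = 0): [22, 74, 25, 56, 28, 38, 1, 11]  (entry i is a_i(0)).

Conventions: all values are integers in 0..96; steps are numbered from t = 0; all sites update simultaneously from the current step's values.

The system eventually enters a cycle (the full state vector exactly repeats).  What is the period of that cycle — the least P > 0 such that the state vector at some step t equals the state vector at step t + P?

Simulating step by step:
t=0: [22, 74, 25, 56, 28, 38, 1, 11]
t=1: [22, 30, 34, 42, 34, 35, 19, 21]
t=2: [31, 38, 42, 47, 42, 40, 31, 31]
t=3: [43, 48, 52, 55, 52, 50, 43, 43]
t=4: [56, 57, 56, 56, 56, 56, 55, 56]
t=5: [51, 51, 51, 51, 52, 52, 52, 51]
t=6: [57, 58, 57, 57, 57, 57, 57, 57]
t=7: [49, 49, 49, 49, 50, 50, 50, 49]
t=8: [60, 61, 60, 60, 59, 59, 59, 60]
t=9: [46, 45, 46, 46, 47, 47, 47, 46]
t=10: [59, 58, 59, 59, 60, 60, 60, 59]
t=11: [47, 48, 47, 47, 46, 46, 46, 47]
t=12: [60, 61, 60, 60, 59, 59, 59, 60]

Answer: 4
Key observation: The state at step 8, [60, 61, 60, 60, 59, 59, 59, 60], reappears at step 12 — and no state repeats earlier — so the cycle the system enters has period 4.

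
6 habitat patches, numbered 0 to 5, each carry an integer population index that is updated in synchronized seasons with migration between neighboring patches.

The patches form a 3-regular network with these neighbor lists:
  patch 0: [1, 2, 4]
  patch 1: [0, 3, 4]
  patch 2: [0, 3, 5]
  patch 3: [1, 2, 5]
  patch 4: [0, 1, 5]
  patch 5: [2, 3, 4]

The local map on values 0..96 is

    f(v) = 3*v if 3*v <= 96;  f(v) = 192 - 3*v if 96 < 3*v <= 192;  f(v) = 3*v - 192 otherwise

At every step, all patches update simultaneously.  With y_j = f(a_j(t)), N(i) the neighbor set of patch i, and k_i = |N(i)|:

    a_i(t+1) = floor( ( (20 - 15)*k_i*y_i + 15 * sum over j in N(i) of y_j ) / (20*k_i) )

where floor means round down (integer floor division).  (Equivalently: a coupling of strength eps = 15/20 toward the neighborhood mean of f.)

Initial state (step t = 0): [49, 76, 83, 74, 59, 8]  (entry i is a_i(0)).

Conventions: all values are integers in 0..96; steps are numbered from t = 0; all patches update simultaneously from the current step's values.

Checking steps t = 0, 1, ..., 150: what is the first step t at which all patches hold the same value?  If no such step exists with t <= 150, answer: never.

Answer: never
Key observation: The state at step 33 reappears at step 39 — the system is in a cycle of period 6 from step 33 on.  No step 0..39 is synchronized, and the cycle repeats forever, so no step up to 150 (or ever) has all patches equal.

Derivation:
t=0: [49, 76, 83, 74, 59, 8]  (not all equal)
t=1: [38, 31, 39, 36, 30, 31]  (not all equal)
t=2: [84, 86, 82, 86, 88, 85]  (not all equal)
t=3: [63, 66, 60, 62, 65, 63]  (not all equal)
t=4: [6, 4, 6, 6, 3, 6]  (not all equal)
t=5: [14, 14, 18, 16, 14, 15]  (not all equal)
t=6: [45, 43, 47, 47, 42, 47]  (not all equal)
t=7: [59, 59, 52, 54, 59, 54]  (not all equal)
t=8: [20, 18, 27, 27, 18, 27]  (not all equal)
t=9: [62, 62, 75, 74, 62, 74]  (not all equal)
t=10: [12, 12, 24, 24, 12, 24]  (not all equal)
t=11: [45, 45, 63, 63, 45, 63]  (not all equal)
t=12: [43, 43, 16, 16, 43, 16]  (not all equal)
t=13: [59, 59, 51, 51, 59, 51]  (not all equal)
t=14: [21, 21, 33, 33, 21, 33]  (not all equal)
t=15: [70, 70, 85, 85, 70, 85]  (not all equal)
t=16: [29, 29, 51, 51, 29, 51]  (not all equal)
t=17: [75, 75, 51, 51, 75, 51]  (not all equal)
t=18: [34, 34, 37, 37, 34, 37]  (not all equal)
t=19: [87, 87, 83, 83, 87, 83]  (not all equal)
t=20: [66, 66, 60, 60, 66, 60]  (not all equal)
t=21: [7, 7, 10, 10, 7, 10]  (not all equal)
t=22: [23, 23, 27, 27, 23, 27]  (not all equal)
t=23: [72, 72, 78, 78, 72, 78]  (not all equal)
t=24: [28, 28, 37, 37, 28, 37]  (not all equal)
t=25: [83, 83, 81, 81, 83, 81]  (not all equal)
t=26: [55, 55, 52, 52, 55, 52]  (not all equal)
t=27: [29, 29, 33, 33, 29, 33]  (not all equal)
t=28: [88, 88, 91, 91, 88, 91]  (not all equal)
t=29: [74, 74, 78, 78, 74, 78]  (not all equal)
t=30: [33, 33, 39, 39, 33, 39]  (not all equal)
t=31: [88, 88, 79, 79, 88, 79]  (not all equal)
t=32: [65, 65, 51, 51, 65, 51]  (not all equal)
t=33: [12, 12, 30, 30, 12, 30]  (not all equal)
t=34: [49, 49, 76, 76, 49, 76]  (not all equal)
t=35: [42, 42, 38, 38, 42, 38]  (not all equal)
t=36: [69, 69, 75, 75, 69, 75]  (not all equal)
t=37: [19, 19, 28, 28, 19, 28]  (not all equal)
t=38: [63, 63, 77, 77, 63, 77]  (not all equal)
t=39: [12, 12, 30, 30, 12, 30]  (not all equal)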